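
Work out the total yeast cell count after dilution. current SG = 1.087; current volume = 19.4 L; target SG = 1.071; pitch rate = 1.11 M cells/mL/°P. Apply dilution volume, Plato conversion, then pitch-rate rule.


V_w = V·((SG_c−1)/(SG_t−1)−1);  °P = 259 − 259/SG_t;  cells = rate·(V+V_w)·°P
V_w = 19.4·((1.087−1)/(1.071−1)−1) = 4.3718
V_final = 19.4 + 4.3718 = 23.7718
°P = 259 − 259/1.071 = 17.1699
cells = 1.11·23.7718·17.1699

453.0585 billion cells


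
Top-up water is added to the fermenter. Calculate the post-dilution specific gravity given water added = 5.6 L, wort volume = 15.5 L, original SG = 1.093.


SG_new = 1 + (SG_old − 1)·V_old/(V_old + V_water)
pts = (1.093 − 1)·1000·15.5/(15.5 + 5.6) = 68.3175
SG_new = 1 + 68.3175/1000

1.0683


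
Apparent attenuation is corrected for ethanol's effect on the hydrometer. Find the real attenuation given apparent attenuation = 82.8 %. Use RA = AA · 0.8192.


RA = 82.8 · 0.8192

67.8298 %


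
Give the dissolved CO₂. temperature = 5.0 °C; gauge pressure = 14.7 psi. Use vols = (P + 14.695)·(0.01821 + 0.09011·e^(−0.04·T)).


vols = (14.7 + 14.695)·(0.01821 + 0.09011·e^(−0.04·5.0))

2.7039 volumes


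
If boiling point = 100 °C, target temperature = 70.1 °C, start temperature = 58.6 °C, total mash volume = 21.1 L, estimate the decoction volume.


V_dec = V_total·(T_target − T_start)/(T_boil − T_start)
V_dec = 21.1·(70.1 − 58.6)/(100 − 58.6)

5.8611 L


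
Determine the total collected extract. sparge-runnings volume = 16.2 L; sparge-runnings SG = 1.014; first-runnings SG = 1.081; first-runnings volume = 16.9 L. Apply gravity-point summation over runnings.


total = Σ (SG_i − 1)·1000·V_i
first = (1.081 − 1)·1000·16.9 = 1368.9000
sparge = (1.014 − 1)·1000·16.2 = 226.8000
total = 1368.9000 + 226.8000

1595.7000 gravity·L


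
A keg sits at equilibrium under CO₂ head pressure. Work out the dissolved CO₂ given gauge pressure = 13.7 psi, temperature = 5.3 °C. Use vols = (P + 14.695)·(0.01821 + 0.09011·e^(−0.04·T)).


vols = (13.7 + 14.695)·(0.01821 + 0.09011·e^(−0.04·5.3))

2.5869 volumes


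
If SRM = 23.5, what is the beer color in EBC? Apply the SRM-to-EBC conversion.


EBC = SRM · 1.97
EBC = 23.5 · 1.97

46.2950 EBC


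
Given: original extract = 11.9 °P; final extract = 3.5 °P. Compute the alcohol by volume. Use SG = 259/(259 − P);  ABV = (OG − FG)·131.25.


OG = 259/(259 − 11.9) = 1.0482
FG = 259/(259 − 3.5) = 1.0137
ABV = (1.0482 − 1.0137)·131.25

4.5229 % ABV


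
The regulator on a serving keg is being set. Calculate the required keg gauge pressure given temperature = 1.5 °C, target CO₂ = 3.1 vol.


psi = vols/(0.01821 + 0.09011·e^(−0.04·T)) − 14.695
psi = 3.1/(0.01821 + 0.09011·e^(−0.04·1.5)) − 14.695

15.3809 psi


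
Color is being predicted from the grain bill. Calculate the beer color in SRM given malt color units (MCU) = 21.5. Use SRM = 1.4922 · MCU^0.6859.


SRM = 1.4922 · 21.5^0.6859

12.2390 SRM


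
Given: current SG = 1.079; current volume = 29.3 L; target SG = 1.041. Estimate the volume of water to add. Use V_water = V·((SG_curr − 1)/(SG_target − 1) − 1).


V_water = 29.3·((1.079 − 1)/(1.041 − 1) − 1)

27.1561 L


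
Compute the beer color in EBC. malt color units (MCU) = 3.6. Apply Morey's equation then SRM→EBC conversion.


SRM = 1.4922·MCU^0.6859;  EBC = SRM·1.97
SRM = 1.4922·3.6^0.6859 = 3.5925
EBC = 3.5925·1.97

7.0772 EBC


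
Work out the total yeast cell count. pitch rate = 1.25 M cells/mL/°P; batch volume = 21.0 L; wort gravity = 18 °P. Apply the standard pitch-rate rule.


cells (billions) = rate · V_L · °P
cells = 1.25 · 21.0 · 18

472.5000 billion cells


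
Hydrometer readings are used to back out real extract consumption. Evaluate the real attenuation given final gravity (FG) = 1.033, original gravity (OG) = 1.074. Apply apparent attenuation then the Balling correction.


AA = (OG−FG)/(OG−1)·100;  RA = AA·0.8192
AA = (1.074 − 1.033)/(1.074 − 1)·100 = 55.4054
RA = 55.4054·0.8192

45.3881 %


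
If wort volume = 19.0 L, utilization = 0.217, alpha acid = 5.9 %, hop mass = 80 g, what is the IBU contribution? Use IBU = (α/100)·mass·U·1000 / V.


IBU = (5.9/100)·80·0.217·1000 / 19.0

53.9074 IBU


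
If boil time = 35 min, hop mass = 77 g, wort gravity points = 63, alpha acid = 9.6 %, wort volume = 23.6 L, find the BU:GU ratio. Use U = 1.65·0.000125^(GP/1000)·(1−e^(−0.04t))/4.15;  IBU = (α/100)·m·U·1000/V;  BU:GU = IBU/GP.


U = 1.65·0.000125^(63/1000)·(1−e^(−0.04·35))/4.15 = 0.1700
IBU = (9.6/100)·77·0.1700·1000/23.6 = 53.2621
BU:GU = 53.2621/63

0.8454


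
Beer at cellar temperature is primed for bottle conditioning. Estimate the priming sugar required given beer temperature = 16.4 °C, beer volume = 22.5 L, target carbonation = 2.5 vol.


residual = 14.695·(0.01821 + 0.09011·e^(−0.04·T));  sugar = (target − residual)·4.0·V
residual = 14.695·(0.01821 + 0.09011·e^(−0.04·16.4)) = 0.9547
sugar = (2.5 − 0.9547)·4.0·22.5

139.0737 g


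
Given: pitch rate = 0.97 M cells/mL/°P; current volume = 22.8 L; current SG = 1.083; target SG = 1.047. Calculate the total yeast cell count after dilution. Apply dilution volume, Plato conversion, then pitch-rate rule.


V_w = V·((SG_c−1)/(SG_t−1)−1);  °P = 259 − 259/SG_t;  cells = rate·(V+V_w)·°P
V_w = 22.8·((1.083−1)/(1.047−1)−1) = 17.4638
V_final = 22.8 + 17.4638 = 40.2638
°P = 259 − 259/1.047 = 11.6266
cells = 0.97·40.2638·11.6266

454.0856 billion cells


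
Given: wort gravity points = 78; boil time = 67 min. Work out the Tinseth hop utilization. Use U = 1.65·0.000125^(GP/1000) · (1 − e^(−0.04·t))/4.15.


bigness = 1.65·0.000125^(78/1000) = 0.8185
boil_factor = (1 − e^(−0.04·67))/4.15 = 0.2244
U = 0.8185 · 0.2244

0.1837


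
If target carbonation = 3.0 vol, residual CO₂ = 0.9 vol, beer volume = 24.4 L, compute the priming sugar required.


sugar = (target − residual)·4.0·V
sugar = (3.0 − 0.9)·4.0·24.4

204.9600 g


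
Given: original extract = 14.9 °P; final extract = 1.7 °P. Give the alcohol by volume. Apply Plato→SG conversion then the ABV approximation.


SG = 259/(259 − P);  ABV = (OG − FG)·131.25
OG = 259/(259 − 14.9) = 1.0610
FG = 259/(259 − 1.7) = 1.0066
ABV = (1.0610 − 1.0066)·131.25

7.1444 % ABV


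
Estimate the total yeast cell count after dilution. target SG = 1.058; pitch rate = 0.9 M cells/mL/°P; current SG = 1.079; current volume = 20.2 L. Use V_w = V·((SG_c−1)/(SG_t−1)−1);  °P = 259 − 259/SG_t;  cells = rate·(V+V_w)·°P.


V_w = 20.2·((1.079−1)/(1.058−1)−1) = 7.3138
V_final = 20.2 + 7.3138 = 27.5138
°P = 259 − 259/1.058 = 14.1985
cells = 0.9·27.5138·14.1985

351.5888 billion cells


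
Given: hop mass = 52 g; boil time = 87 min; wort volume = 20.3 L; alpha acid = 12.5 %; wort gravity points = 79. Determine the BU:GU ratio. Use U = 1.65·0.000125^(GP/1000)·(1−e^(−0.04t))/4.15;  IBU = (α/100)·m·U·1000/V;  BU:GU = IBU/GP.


U = 1.65·0.000125^(79/1000)·(1−e^(−0.04·87))/4.15 = 0.1895
IBU = (12.5/100)·52·0.1895·1000/20.3 = 60.6623
BU:GU = 60.6623/79

0.7679


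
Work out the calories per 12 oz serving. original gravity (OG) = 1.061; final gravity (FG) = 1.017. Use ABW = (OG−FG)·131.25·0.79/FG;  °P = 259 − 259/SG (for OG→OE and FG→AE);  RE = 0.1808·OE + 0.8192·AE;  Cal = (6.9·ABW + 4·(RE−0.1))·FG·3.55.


ABW = (1.061 − 1.017)·131.25·0.79/1.017 = 4.4860
OE = 259 − 259/1.061 = 14.8907 °P
AE = 259 − 259/1.017 = 4.3294 °P
RE = 0.1808·14.8907 + 0.8192·4.3294 = 6.2389 °P
Cal = (6.9·4.4860 + 4·(6.2389−0.1))·1.017·3.55

200.4063 kcal


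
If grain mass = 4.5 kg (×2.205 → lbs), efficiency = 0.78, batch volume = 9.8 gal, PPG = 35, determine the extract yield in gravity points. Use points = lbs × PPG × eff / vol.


lbs = 4.5 × 2.205 = 9.9225
points = 9.9225 × 35 × 0.78 / 9.8

27.6412 points


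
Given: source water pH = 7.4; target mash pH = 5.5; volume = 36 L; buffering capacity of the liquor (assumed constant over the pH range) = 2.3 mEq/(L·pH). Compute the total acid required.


acid = buffering capacity · (pH_source − pH_target) · V
acid = 2.3 · (7.4 − 5.5) · 36

157.3200 mEq


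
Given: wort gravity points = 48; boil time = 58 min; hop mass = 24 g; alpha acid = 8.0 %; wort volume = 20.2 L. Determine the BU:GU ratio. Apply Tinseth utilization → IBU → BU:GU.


U = 1.65·0.000125^(GP/1000)·(1−e^(−0.04t))/4.15;  IBU = (α/100)·m·U·1000/V;  BU:GU = IBU/GP
U = 1.65·0.000125^(48/1000)·(1−e^(−0.04·58))/4.15 = 0.2329
IBU = (8.0/100)·24·0.2329·1000/20.2 = 22.1367
BU:GU = 22.1367/48

0.4612


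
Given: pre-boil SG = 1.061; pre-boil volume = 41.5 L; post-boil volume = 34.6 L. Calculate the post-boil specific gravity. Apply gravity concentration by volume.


SG_post = 1 + (SG_pre − 1)·V_pre/V_post
pts_pre = (1.061 − 1)·1000 = 61.0000
pts_post = 61.0000·41.5/34.6 = 73.1647
SG_post = 1 + 73.1647/1000

1.0732


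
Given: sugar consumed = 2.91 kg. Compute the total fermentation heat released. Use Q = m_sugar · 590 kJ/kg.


Q = 2.91 · 590

1716.9000 kJ


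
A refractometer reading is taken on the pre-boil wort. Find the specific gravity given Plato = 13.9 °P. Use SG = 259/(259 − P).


SG = 259/(259 − 13.9)

1.0567


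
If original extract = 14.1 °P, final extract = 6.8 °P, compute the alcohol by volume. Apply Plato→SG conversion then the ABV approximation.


SG = 259/(259 − P);  ABV = (OG − FG)·131.25
OG = 259/(259 − 14.1) = 1.0576
FG = 259/(259 − 6.8) = 1.0270
ABV = (1.0576 − 1.0270)·131.25

4.0178 % ABV


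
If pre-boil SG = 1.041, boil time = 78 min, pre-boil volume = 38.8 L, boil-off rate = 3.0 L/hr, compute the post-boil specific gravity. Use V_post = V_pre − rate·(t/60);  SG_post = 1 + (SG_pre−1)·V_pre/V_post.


V_post = 38.8 − 3.0·(78/60) = 34.9000
SG_post = 1 + (1.041 − 1)·38.8/34.9000

1.0456


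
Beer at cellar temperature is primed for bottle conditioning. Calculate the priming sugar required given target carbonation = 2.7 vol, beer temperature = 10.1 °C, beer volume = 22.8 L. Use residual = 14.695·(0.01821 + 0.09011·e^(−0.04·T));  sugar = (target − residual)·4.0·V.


residual = 14.695·(0.01821 + 0.09011·e^(−0.04·10.1)) = 1.1517
sugar = (2.7 − 1.1517)·4.0·22.8

141.2079 g


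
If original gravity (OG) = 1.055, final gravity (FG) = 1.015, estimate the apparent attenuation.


AA = (OG − FG)/(OG − 1) · 100
AA = (1.055 − 1.015)/(1.055 − 1) · 100

72.7273 %


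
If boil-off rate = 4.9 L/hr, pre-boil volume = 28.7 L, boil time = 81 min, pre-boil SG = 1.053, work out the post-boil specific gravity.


V_post = V_pre − rate·(t/60);  SG_post = 1 + (SG_pre−1)·V_pre/V_post
V_post = 28.7 − 4.9·(81/60) = 22.0850
SG_post = 1 + (1.053 − 1)·28.7/22.0850

1.0689


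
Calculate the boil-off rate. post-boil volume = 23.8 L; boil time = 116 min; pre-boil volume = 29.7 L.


rate = (V_pre − V_post) / (t_min/60)
rate = (29.7 − 23.8) / (116/60)

3.0517 L/hr


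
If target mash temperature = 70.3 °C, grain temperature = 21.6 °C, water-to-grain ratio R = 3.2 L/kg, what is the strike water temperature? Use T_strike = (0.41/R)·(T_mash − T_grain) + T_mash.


T_strike = (0.41/3.2)·(70.3 − 21.6) + 70.3

76.5397 °C


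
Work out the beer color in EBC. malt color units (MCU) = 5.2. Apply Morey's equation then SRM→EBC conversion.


SRM = 1.4922·MCU^0.6859;  EBC = SRM·1.97
SRM = 1.4922·5.2^0.6859 = 4.6231
EBC = 4.6231·1.97

9.1075 EBC


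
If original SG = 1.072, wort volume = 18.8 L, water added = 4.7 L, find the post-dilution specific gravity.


SG_new = 1 + (SG_old − 1)·V_old/(V_old + V_water)
pts = (1.072 − 1)·1000·18.8/(18.8 + 4.7) = 57.6000
SG_new = 1 + 57.6000/1000

1.0576


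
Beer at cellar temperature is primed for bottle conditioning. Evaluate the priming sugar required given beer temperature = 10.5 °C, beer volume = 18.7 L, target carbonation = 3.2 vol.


residual = 14.695·(0.01821 + 0.09011·e^(−0.04·T));  sugar = (target − residual)·4.0·V
residual = 14.695·(0.01821 + 0.09011·e^(−0.04·10.5)) = 1.1376
sugar = (3.2 − 1.1376)·4.0·18.7

154.2649 g


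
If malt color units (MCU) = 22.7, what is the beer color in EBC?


SRM = 1.4922·MCU^0.6859;  EBC = SRM·1.97
SRM = 1.4922·22.7^0.6859 = 12.7036
EBC = 12.7036·1.97

25.0260 EBC


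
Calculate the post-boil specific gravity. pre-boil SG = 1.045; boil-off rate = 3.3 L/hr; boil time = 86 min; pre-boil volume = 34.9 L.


V_post = V_pre − rate·(t/60);  SG_post = 1 + (SG_pre−1)·V_pre/V_post
V_post = 34.9 − 3.3·(86/60) = 30.1700
SG_post = 1 + (1.045 − 1)·34.9/30.1700

1.0521


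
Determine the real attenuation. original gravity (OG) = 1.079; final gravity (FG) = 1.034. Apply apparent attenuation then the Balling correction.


AA = (OG−FG)/(OG−1)·100;  RA = AA·0.8192
AA = (1.079 − 1.034)/(1.079 − 1)·100 = 56.9620
RA = 56.9620·0.8192

46.6633 %


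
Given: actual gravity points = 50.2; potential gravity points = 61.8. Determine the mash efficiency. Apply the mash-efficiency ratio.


efficiency = actual / potential × 100
efficiency = 50.2 / 61.8 × 100

81.2298 %


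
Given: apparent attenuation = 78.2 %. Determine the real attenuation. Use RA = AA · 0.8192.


RA = 78.2 · 0.8192

64.0614 %


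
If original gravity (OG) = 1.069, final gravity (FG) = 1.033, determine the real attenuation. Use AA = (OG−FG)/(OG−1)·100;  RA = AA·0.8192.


AA = (1.069 − 1.033)/(1.069 − 1)·100 = 52.1739
RA = 52.1739·0.8192

42.7409 %


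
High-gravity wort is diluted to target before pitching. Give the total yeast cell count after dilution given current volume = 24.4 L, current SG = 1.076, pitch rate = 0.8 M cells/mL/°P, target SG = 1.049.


V_w = V·((SG_c−1)/(SG_t−1)−1);  °P = 259 − 259/SG_t;  cells = rate·(V+V_w)·°P
V_w = 24.4·((1.076−1)/(1.049−1)−1) = 13.4449
V_final = 24.4 + 13.4449 = 37.8449
°P = 259 − 259/1.049 = 12.0982
cells = 0.8·37.8449·12.0982

366.2838 billion cells


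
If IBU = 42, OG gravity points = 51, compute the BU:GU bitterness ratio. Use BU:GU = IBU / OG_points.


BU:GU = 42 / 51

0.8235


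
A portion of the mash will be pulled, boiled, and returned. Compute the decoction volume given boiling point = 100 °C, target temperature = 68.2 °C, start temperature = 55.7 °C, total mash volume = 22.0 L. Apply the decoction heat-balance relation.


V_dec = V_total·(T_target − T_start)/(T_boil − T_start)
V_dec = 22.0·(68.2 − 55.7)/(100 − 55.7)

6.2077 L


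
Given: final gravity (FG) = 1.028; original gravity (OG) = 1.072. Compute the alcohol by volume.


ABV = (OG − FG) · 131.25
ABV = (1.072 − 1.028) · 131.25

5.7750 % ABV


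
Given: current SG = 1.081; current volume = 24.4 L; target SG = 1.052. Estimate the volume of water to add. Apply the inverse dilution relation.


V_water = V·((SG_curr − 1)/(SG_target − 1) − 1)
V_water = 24.4·((1.081 − 1)/(1.052 − 1) − 1)

13.6077 L


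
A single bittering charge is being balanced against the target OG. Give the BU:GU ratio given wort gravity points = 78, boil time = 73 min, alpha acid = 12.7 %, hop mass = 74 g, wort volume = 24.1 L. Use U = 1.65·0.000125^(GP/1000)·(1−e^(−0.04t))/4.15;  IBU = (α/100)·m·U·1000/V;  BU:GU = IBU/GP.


U = 1.65·0.000125^(78/1000)·(1−e^(−0.04·73))/4.15 = 0.1866
IBU = (12.7/100)·74·0.1866·1000/24.1 = 72.7671
BU:GU = 72.7671/78

0.9329


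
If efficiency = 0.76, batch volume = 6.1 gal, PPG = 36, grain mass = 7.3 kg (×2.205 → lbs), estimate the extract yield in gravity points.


points = lbs × PPG × eff / vol
lbs = 7.3 × 2.205 = 16.0965
points = 16.0965 × 36 × 0.76 / 6.1

72.1968 points


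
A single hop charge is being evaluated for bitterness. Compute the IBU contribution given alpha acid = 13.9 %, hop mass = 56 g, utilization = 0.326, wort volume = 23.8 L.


IBU = (α/100)·mass·U·1000 / V
IBU = (13.9/100)·56·0.326·1000 / 23.8

106.6212 IBU


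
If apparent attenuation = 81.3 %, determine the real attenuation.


RA = AA · 0.8192
RA = 81.3 · 0.8192

66.6010 %


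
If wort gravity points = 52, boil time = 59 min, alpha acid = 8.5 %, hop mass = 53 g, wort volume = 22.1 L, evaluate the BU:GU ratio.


U = 1.65·0.000125^(GP/1000)·(1−e^(−0.04t))/4.15;  IBU = (α/100)·m·U·1000/V;  BU:GU = IBU/GP
U = 1.65·0.000125^(52/1000)·(1−e^(−0.04·59))/4.15 = 0.2256
IBU = (8.5/100)·53·0.2256·1000/22.1 = 45.9943
BU:GU = 45.9943/52

0.8845


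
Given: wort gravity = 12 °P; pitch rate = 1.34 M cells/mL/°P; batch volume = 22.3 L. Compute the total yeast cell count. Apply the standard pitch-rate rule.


cells (billions) = rate · V_L · °P
cells = 1.34 · 22.3 · 12

358.5840 billion cells


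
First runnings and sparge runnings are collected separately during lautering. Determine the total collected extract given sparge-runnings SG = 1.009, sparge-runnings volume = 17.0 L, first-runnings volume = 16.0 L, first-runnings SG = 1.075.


total = Σ (SG_i − 1)·1000·V_i
first = (1.075 − 1)·1000·16.0 = 1200.0000
sparge = (1.009 − 1)·1000·17.0 = 153.0000
total = 1200.0000 + 153.0000

1353.0000 gravity·L


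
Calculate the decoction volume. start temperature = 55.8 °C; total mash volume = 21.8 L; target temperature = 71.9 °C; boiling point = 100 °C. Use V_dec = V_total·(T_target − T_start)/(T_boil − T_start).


V_dec = 21.8·(71.9 − 55.8)/(100 − 55.8)

7.9407 L


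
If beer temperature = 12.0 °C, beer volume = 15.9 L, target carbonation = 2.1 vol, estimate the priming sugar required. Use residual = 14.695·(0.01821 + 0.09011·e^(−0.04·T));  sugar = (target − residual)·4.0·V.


residual = 14.695·(0.01821 + 0.09011·e^(−0.04·12.0)) = 1.0870
sugar = (2.1 − 1.0870)·4.0·15.9

64.4288 g


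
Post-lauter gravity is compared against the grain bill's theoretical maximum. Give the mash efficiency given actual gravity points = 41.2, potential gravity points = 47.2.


efficiency = actual / potential × 100
efficiency = 41.2 / 47.2 × 100

87.2881 %


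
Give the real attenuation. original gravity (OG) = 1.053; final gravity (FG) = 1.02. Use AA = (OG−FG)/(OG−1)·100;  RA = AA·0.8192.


AA = (1.053 − 1.02)/(1.053 − 1)·100 = 62.2642
RA = 62.2642·0.8192

51.0068 %


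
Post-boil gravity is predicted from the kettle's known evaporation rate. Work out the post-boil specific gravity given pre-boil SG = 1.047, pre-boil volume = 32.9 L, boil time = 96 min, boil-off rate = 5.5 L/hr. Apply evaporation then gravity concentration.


V_post = V_pre − rate·(t/60);  SG_post = 1 + (SG_pre−1)·V_pre/V_post
V_post = 32.9 − 5.5·(96/60) = 24.1000
SG_post = 1 + (1.047 − 1)·32.9/24.1000

1.0642


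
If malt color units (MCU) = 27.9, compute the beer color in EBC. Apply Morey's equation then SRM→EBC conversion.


SRM = 1.4922·MCU^0.6859;  EBC = SRM·1.97
SRM = 1.4922·27.9^0.6859 = 14.6341
EBC = 14.6341·1.97

28.8292 EBC


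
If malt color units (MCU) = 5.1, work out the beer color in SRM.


SRM = 1.4922 · MCU^0.6859
SRM = 1.4922 · 5.1^0.6859

4.5619 SRM


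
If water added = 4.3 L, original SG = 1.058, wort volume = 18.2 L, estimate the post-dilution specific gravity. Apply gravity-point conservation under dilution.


SG_new = 1 + (SG_old − 1)·V_old/(V_old + V_water)
pts = (1.058 − 1)·1000·18.2/(18.2 + 4.3) = 46.9156
SG_new = 1 + 46.9156/1000

1.0469


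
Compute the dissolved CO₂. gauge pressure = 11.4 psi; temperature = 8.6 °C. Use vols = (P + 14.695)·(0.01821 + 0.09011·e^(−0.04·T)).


vols = (11.4 + 14.695)·(0.01821 + 0.09011·e^(−0.04·8.6))

2.1422 volumes


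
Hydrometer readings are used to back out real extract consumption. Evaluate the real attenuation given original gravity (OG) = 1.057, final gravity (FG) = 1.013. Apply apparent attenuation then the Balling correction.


AA = (OG−FG)/(OG−1)·100;  RA = AA·0.8192
AA = (1.057 − 1.013)/(1.057 − 1)·100 = 77.1930
RA = 77.1930·0.8192

63.2365 %


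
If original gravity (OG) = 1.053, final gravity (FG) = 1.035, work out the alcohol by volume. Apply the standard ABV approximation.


ABV = (OG − FG) · 131.25
ABV = (1.053 − 1.035) · 131.25

2.3625 % ABV


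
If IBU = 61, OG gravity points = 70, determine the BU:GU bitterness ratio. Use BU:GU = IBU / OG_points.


BU:GU = 61 / 70

0.8714


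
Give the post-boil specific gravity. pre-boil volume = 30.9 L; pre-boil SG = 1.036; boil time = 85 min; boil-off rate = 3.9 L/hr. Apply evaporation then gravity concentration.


V_post = V_pre − rate·(t/60);  SG_post = 1 + (SG_pre−1)·V_pre/V_post
V_post = 30.9 − 3.9·(85/60) = 25.3750
SG_post = 1 + (1.036 − 1)·30.9/25.3750

1.0438


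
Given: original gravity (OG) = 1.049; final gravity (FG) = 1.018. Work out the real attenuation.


AA = (OG−FG)/(OG−1)·100;  RA = AA·0.8192
AA = (1.049 − 1.018)/(1.049 − 1)·100 = 63.2653
RA = 63.2653·0.8192

51.8269 %


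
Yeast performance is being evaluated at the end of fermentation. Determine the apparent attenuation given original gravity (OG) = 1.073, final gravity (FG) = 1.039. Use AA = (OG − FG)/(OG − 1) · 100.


AA = (1.073 − 1.039)/(1.073 − 1) · 100

46.5753 %


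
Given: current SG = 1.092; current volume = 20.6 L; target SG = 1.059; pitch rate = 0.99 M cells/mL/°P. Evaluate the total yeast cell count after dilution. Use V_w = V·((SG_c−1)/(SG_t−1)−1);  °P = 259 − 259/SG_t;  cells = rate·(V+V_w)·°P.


V_w = 20.6·((1.092−1)/(1.059−1)−1) = 11.5220
V_final = 20.6 + 11.5220 = 32.1220
°P = 259 − 259/1.059 = 14.4297
cells = 0.99·32.1220·14.4297

458.8746 billion cells


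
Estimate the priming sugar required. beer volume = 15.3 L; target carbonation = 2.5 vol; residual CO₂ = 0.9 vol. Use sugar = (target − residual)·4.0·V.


sugar = (2.5 − 0.9)·4.0·15.3

97.9200 g


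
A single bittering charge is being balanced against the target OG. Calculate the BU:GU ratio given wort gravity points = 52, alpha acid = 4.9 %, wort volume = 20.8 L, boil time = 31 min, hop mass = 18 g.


U = 1.65·0.000125^(GP/1000)·(1−e^(−0.04t))/4.15;  IBU = (α/100)·m·U·1000/V;  BU:GU = IBU/GP
U = 1.65·0.000125^(52/1000)·(1−e^(−0.04·31))/4.15 = 0.1771
IBU = (4.9/100)·18·0.1771·1000/20.8 = 7.5078
BU:GU = 7.5078/52

0.1444


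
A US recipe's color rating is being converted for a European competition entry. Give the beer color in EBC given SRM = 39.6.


EBC = SRM · 1.97
EBC = 39.6 · 1.97

78.0120 EBC


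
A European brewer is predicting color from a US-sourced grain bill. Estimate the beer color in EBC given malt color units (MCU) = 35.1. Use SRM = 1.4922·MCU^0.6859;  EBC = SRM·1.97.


SRM = 1.4922·35.1^0.6859 = 17.1298
EBC = 17.1298·1.97

33.7458 EBC


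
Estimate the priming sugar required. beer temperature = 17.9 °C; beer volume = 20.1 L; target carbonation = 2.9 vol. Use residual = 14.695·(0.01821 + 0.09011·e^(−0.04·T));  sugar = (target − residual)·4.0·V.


residual = 14.695·(0.01821 + 0.09011·e^(−0.04·17.9)) = 0.9147
sugar = (2.9 − 0.9147)·4.0·20.1

159.6165 g


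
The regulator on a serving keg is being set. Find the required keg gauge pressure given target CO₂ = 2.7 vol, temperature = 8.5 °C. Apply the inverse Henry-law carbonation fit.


psi = vols/(0.01821 + 0.09011·e^(−0.04·T)) − 14.695
psi = 2.7/(0.01821 + 0.09011·e^(−0.04·8.5)) − 14.695

18.0928 psi


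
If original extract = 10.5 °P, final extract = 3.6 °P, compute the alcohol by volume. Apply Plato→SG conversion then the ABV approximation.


SG = 259/(259 − P);  ABV = (OG − FG)·131.25
OG = 259/(259 − 10.5) = 1.0423
FG = 259/(259 − 3.6) = 1.0141
ABV = (1.0423 − 1.0141)·131.25

3.6957 % ABV


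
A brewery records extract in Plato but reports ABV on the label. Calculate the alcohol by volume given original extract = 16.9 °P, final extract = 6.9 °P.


SG = 259/(259 − P);  ABV = (OG − FG)·131.25
OG = 259/(259 − 16.9) = 1.0698
FG = 259/(259 − 6.9) = 1.0274
ABV = (1.0698 − 1.0274)·131.25

5.5697 % ABV


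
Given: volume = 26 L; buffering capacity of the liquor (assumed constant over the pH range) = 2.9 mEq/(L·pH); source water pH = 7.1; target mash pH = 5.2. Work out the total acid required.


acid = buffering capacity · (pH_source − pH_target) · V
acid = 2.9 · (7.1 − 5.2) · 26

143.2600 mEq


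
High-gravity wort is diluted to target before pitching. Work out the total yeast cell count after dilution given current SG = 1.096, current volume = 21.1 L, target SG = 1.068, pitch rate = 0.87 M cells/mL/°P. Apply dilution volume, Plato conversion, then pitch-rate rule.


V_w = V·((SG_c−1)/(SG_t−1)−1);  °P = 259 − 259/SG_t;  cells = rate·(V+V_w)·°P
V_w = 21.1·((1.096−1)/(1.068−1)−1) = 8.6882
V_final = 21.1 + 8.6882 = 29.7882
°P = 259 − 259/1.068 = 16.4906
cells = 0.87·29.7882·16.4906

427.3675 billion cells


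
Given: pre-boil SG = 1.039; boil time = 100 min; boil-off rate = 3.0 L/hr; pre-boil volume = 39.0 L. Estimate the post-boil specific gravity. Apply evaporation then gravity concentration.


V_post = V_pre − rate·(t/60);  SG_post = 1 + (SG_pre−1)·V_pre/V_post
V_post = 39.0 − 3.0·(100/60) = 34.0000
SG_post = 1 + (1.039 − 1)·39.0/34.0000

1.0447


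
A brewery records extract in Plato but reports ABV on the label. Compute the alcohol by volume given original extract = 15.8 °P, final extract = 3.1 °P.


SG = 259/(259 − P);  ABV = (OG − FG)·131.25
OG = 259/(259 − 15.8) = 1.0650
FG = 259/(259 − 3.1) = 1.0121
ABV = (1.0650 − 1.0121)·131.25

6.9370 % ABV


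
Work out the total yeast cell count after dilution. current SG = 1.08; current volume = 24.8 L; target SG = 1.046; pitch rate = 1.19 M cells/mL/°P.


V_w = V·((SG_c−1)/(SG_t−1)−1);  °P = 259 − 259/SG_t;  cells = rate·(V+V_w)·°P
V_w = 24.8·((1.08−1)/(1.046−1)−1) = 18.3304
V_final = 24.8 + 18.3304 = 43.1304
°P = 259 − 259/1.046 = 11.3901
cells = 1.19·43.1304·11.3901

584.5972 billion cells


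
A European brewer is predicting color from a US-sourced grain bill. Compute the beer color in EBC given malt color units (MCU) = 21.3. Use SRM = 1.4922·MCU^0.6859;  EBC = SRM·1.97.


SRM = 1.4922·21.3^0.6859 = 12.1608
EBC = 12.1608·1.97

23.9568 EBC


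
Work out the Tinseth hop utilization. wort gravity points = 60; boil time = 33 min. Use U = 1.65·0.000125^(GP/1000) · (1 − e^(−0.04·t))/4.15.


bigness = 1.65·0.000125^(60/1000) = 0.9623
boil_factor = (1 − e^(−0.04·33))/4.15 = 0.1766
U = 0.9623 · 0.1766

0.1699


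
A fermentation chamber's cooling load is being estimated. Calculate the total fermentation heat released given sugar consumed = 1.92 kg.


Q = m_sugar · 590 kJ/kg
Q = 1.92 · 590

1132.8000 kJ


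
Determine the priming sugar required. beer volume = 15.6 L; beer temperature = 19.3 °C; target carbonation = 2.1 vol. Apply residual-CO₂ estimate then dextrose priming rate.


residual = 14.695·(0.01821 + 0.09011·e^(−0.04·T));  sugar = (target − residual)·4.0·V
residual = 14.695·(0.01821 + 0.09011·e^(−0.04·19.3)) = 0.8795
sugar = (2.1 − 0.8795)·4.0·15.6

76.1606 g


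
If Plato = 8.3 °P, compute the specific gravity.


SG = 259/(259 − P)
SG = 259/(259 − 8.3)

1.0331


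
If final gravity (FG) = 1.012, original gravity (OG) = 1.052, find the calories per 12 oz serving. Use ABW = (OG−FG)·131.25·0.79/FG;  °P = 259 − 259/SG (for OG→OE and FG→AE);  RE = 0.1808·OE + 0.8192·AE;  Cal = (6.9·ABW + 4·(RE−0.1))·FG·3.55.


ABW = (1.052 − 1.012)·131.25·0.79/1.012 = 4.0983
OE = 259 − 259/1.052 = 12.8023 °P
AE = 259 − 259/1.012 = 3.0711 °P
RE = 0.1808·12.8023 + 0.8192·3.0711 = 4.8305 °P
Cal = (6.9·4.0983 + 4·(4.8305−0.1))·1.012·3.55

169.5727 kcal


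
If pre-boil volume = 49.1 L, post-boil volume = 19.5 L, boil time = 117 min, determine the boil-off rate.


rate = (V_pre − V_post) / (t_min/60)
rate = (49.1 − 19.5) / (117/60)

15.1795 L/hr


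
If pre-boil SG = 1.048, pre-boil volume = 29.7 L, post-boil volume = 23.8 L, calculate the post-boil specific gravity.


SG_post = 1 + (SG_pre − 1)·V_pre/V_post
pts_pre = (1.048 − 1)·1000 = 48.0000
pts_post = 48.0000·29.7/23.8 = 59.8992
SG_post = 1 + 59.8992/1000

1.0599


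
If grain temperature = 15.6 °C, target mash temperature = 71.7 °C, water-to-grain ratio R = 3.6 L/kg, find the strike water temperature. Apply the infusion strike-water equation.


T_strike = (0.41/R)·(T_mash − T_grain) + T_mash
T_strike = (0.41/3.6)·(71.7 − 15.6) + 71.7

78.0892 °C


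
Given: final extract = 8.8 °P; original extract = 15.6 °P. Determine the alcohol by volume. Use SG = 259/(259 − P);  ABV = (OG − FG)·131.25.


OG = 259/(259 − 15.6) = 1.0641
FG = 259/(259 − 8.8) = 1.0352
ABV = (1.0641 − 1.0352)·131.25

3.7958 % ABV


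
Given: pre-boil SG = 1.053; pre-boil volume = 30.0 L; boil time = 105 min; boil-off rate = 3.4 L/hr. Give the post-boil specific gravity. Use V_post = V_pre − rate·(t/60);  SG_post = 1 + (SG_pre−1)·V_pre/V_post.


V_post = 30.0 − 3.4·(105/60) = 24.0500
SG_post = 1 + (1.053 − 1)·30.0/24.0500

1.0661


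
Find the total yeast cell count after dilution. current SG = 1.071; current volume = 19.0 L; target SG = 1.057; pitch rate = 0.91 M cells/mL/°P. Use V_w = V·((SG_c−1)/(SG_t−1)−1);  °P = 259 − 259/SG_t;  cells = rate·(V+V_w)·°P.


V_w = 19.0·((1.071−1)/(1.057−1)−1) = 4.6667
V_final = 19.0 + 4.6667 = 23.6667
°P = 259 − 259/1.057 = 13.9669
cells = 0.91·23.6667·13.9669

300.8002 billion cells


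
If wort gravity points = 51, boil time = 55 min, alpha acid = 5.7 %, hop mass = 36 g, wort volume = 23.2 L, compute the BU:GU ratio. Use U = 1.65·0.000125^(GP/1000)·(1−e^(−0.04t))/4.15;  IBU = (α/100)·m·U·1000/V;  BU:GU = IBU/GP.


U = 1.65·0.000125^(51/1000)·(1−e^(−0.04·55))/4.15 = 0.2236
IBU = (5.7/100)·36·0.2236·1000/23.2 = 19.7727
BU:GU = 19.7727/51

0.3877


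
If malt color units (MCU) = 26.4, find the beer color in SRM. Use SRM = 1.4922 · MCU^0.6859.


SRM = 1.4922 · 26.4^0.6859

14.0898 SRM


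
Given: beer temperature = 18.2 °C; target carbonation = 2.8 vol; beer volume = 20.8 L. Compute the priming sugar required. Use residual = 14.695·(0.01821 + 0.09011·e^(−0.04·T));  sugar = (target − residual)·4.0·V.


residual = 14.695·(0.01821 + 0.09011·e^(−0.04·18.2)) = 0.9070
sugar = (2.8 − 0.9070)·4.0·20.8

157.4975 g


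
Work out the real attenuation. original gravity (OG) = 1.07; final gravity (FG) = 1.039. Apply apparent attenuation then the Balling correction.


AA = (OG−FG)/(OG−1)·100;  RA = AA·0.8192
AA = (1.07 − 1.039)/(1.07 − 1)·100 = 44.2857
RA = 44.2857·0.8192

36.2789 %


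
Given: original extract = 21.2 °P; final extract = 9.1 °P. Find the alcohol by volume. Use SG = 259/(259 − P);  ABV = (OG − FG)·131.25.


OG = 259/(259 − 21.2) = 1.0892
FG = 259/(259 − 9.1) = 1.0364
ABV = (1.0892 − 1.0364)·131.25

6.9216 % ABV


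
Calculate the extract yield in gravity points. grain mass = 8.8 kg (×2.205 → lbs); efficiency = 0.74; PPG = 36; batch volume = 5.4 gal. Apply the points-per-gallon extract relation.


points = lbs × PPG × eff / vol
lbs = 8.8 × 2.205 = 19.4040
points = 19.4040 × 36 × 0.74 / 5.4

95.7264 points


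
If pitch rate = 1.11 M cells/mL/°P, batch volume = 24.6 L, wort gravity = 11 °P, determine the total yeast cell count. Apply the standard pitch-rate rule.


cells (billions) = rate · V_L · °P
cells = 1.11 · 24.6 · 11

300.3660 billion cells


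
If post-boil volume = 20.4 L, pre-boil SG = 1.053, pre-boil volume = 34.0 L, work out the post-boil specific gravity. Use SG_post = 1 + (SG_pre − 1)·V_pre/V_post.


pts_pre = (1.053 − 1)·1000 = 53.0000
pts_post = 53.0000·34.0/20.4 = 88.3333
SG_post = 1 + 88.3333/1000

1.0883


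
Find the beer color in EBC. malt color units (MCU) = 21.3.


SRM = 1.4922·MCU^0.6859;  EBC = SRM·1.97
SRM = 1.4922·21.3^0.6859 = 12.1608
EBC = 12.1608·1.97

23.9568 EBC


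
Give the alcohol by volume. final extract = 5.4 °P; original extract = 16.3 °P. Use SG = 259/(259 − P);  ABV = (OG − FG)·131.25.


OG = 259/(259 − 16.3) = 1.0672
FG = 259/(259 − 5.4) = 1.0213
ABV = (1.0672 − 1.0213)·131.25

6.0201 % ABV


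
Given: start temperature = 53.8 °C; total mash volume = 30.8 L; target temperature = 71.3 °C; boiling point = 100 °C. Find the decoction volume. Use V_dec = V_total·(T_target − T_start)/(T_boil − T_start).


V_dec = 30.8·(71.3 − 53.8)/(100 − 53.8)

11.6667 L


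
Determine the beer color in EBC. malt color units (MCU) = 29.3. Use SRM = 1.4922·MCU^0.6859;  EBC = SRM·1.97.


SRM = 1.4922·29.3^0.6859 = 15.1339
EBC = 15.1339·1.97

29.8138 EBC


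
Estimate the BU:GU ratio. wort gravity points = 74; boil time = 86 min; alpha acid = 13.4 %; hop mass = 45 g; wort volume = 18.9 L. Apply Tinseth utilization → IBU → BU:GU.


U = 1.65·0.000125^(GP/1000)·(1−e^(−0.04t))/4.15;  IBU = (α/100)·m·U·1000/V;  BU:GU = IBU/GP
U = 1.65·0.000125^(74/1000)·(1−e^(−0.04·86))/4.15 = 0.1979
IBU = (13.4/100)·45·0.1979·1000/18.9 = 63.1406
BU:GU = 63.1406/74

0.8533


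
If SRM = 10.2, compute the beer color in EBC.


EBC = SRM · 1.97
EBC = 10.2 · 1.97

20.0940 EBC


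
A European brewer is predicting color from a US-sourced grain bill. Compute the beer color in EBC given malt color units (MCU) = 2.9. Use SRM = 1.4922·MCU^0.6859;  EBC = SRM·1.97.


SRM = 1.4922·2.9^0.6859 = 3.0973
EBC = 3.0973·1.97

6.1017 EBC


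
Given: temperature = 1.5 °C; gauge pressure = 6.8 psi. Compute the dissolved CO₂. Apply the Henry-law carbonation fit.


vols = (P + 14.695)·(0.01821 + 0.09011·e^(−0.04·T))
vols = (6.8 + 14.695)·(0.01821 + 0.09011·e^(−0.04·1.5))

2.2155 volumes


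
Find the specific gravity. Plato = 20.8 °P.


SG = 259/(259 − P)
SG = 259/(259 − 20.8)

1.0873


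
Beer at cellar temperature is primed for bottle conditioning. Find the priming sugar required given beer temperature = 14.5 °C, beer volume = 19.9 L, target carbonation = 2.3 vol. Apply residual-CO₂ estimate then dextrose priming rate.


residual = 14.695·(0.01821 + 0.09011·e^(−0.04·T));  sugar = (target − residual)·4.0·V
residual = 14.695·(0.01821 + 0.09011·e^(−0.04·14.5)) = 1.0090
sugar = (2.3 − 1.0090)·4.0·19.9

102.7640 g


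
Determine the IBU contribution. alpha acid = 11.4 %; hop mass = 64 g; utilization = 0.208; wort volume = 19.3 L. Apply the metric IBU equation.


IBU = (α/100)·mass·U·1000 / V
IBU = (11.4/100)·64·0.208·1000 / 19.3

78.6305 IBU


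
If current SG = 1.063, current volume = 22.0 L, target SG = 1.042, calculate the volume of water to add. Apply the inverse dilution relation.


V_water = V·((SG_curr − 1)/(SG_target − 1) − 1)
V_water = 22.0·((1.063 − 1)/(1.042 − 1) − 1)

11.0000 L


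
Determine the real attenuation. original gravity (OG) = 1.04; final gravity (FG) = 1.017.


AA = (OG−FG)/(OG−1)·100;  RA = AA·0.8192
AA = (1.04 − 1.017)/(1.04 − 1)·100 = 57.5000
RA = 57.5000·0.8192

47.1040 %


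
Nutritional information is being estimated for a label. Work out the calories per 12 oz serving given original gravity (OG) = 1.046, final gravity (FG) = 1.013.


ABW = (OG−FG)·131.25·0.79/FG;  °P = 259 − 259/SG (for OG→OE and FG→AE);  RE = 0.1808·OE + 0.8192·AE;  Cal = (6.9·ABW + 4·(RE−0.1))·FG·3.55
ABW = (1.046 − 1.013)·131.25·0.79/1.013 = 3.3778
OE = 259 − 259/1.046 = 11.3901 °P
AE = 259 − 259/1.013 = 3.3238 °P
RE = 0.1808·11.3901 + 0.8192·3.3238 = 4.7822 °P
Cal = (6.9·3.3778 + 4·(4.7822−0.1))·1.013·3.55

151.1654 kcal


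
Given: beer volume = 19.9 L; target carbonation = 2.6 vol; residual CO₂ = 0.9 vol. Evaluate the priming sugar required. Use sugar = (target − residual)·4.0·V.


sugar = (2.6 − 0.9)·4.0·19.9

135.3200 g


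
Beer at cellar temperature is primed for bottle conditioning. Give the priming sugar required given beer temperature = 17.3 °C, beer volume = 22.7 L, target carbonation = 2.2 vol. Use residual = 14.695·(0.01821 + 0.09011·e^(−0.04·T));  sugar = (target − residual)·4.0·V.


residual = 14.695·(0.01821 + 0.09011·e^(−0.04·17.3)) = 0.9304
sugar = (2.2 − 0.9304)·4.0·22.7

115.2761 g


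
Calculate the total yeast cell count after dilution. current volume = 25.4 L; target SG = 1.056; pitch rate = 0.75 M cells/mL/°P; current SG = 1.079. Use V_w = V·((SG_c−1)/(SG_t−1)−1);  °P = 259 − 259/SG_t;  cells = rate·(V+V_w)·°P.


V_w = 25.4·((1.079−1)/(1.056−1)−1) = 10.4321
V_final = 25.4 + 10.4321 = 35.8321
°P = 259 − 259/1.056 = 13.7348
cells = 0.75·35.8321·13.7348

369.1118 billion cells


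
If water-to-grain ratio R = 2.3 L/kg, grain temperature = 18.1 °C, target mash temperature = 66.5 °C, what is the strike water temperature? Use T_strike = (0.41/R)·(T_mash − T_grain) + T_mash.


T_strike = (0.41/2.3)·(66.5 − 18.1) + 66.5

75.1278 °C


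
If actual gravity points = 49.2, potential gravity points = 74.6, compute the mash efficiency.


efficiency = actual / potential × 100
efficiency = 49.2 / 74.6 × 100

65.9517 %


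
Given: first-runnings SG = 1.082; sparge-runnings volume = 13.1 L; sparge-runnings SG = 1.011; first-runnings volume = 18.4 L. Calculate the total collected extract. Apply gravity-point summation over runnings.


total = Σ (SG_i − 1)·1000·V_i
first = (1.082 − 1)·1000·18.4 = 1508.8000
sparge = (1.011 − 1)·1000·13.1 = 144.1000
total = 1508.8000 + 144.1000

1652.9000 gravity·L


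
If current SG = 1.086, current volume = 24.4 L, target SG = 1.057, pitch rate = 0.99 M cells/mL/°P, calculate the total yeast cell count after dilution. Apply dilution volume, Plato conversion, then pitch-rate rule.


V_w = V·((SG_c−1)/(SG_t−1)−1);  °P = 259 − 259/SG_t;  cells = rate·(V+V_w)·°P
V_w = 24.4·((1.086−1)/(1.057−1)−1) = 12.4140
V_final = 24.4 + 12.4140 = 36.8140
°P = 259 − 259/1.057 = 13.9669
cells = 0.99·36.8140·13.9669

509.0357 billion cells


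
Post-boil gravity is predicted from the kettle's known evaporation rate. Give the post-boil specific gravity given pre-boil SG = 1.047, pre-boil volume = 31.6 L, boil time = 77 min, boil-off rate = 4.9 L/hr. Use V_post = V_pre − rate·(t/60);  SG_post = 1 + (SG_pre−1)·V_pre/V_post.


V_post = 31.6 − 4.9·(77/60) = 25.3117
SG_post = 1 + (1.047 − 1)·31.6/25.3117

1.0587


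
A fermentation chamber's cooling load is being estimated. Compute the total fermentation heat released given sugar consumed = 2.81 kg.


Q = m_sugar · 590 kJ/kg
Q = 2.81 · 590

1657.9000 kJ


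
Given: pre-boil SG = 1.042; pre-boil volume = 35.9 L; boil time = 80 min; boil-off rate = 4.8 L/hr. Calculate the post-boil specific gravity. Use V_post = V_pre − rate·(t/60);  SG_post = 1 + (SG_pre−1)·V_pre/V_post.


V_post = 35.9 − 4.8·(80/60) = 29.5000
SG_post = 1 + (1.042 − 1)·35.9/29.5000

1.0511


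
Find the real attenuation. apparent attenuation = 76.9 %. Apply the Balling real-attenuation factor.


RA = AA · 0.8192
RA = 76.9 · 0.8192

62.9965 %


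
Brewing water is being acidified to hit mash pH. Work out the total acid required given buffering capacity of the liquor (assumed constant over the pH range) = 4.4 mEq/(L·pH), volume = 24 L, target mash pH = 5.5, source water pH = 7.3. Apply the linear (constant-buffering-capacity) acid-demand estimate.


acid = buffering capacity · (pH_source − pH_target) · V
acid = 4.4 · (7.3 − 5.5) · 24

190.0800 mEq
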